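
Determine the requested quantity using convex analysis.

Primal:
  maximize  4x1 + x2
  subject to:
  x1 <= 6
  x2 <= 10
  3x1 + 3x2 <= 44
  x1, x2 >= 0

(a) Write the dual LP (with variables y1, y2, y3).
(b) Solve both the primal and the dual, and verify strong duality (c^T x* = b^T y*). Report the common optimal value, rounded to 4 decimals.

The standard primal-dual pair for 'max c^T x s.t. A x <= b, x >= 0' is:
  Dual:  min b^T y  s.t.  A^T y >= c,  y >= 0.

So the dual LP is:
  minimize  6y1 + 10y2 + 44y3
  subject to:
    y1 + 3y3 >= 4
    y2 + 3y3 >= 1
    y1, y2, y3 >= 0

Solving the primal: x* = (6, 8.6667).
  primal value c^T x* = 32.6667.
Solving the dual: y* = (3, 0, 0.3333).
  dual value b^T y* = 32.6667.
Strong duality: c^T x* = b^T y*. Confirmed.

32.6667


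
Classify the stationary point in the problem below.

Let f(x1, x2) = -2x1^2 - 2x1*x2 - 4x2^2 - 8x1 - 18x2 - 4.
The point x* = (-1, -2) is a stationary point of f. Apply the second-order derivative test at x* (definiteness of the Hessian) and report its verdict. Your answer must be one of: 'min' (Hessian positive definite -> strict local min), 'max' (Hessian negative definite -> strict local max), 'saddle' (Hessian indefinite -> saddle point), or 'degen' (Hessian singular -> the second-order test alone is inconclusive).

Compute the Hessian H = grad^2 f:
  H = [[-4, -2], [-2, -8]]
Verify stationarity: grad f(x*) = H x* + g = (0, 0).
Eigenvalues of H: -8.8284, -3.1716.
Both eigenvalues < 0, so H is negative definite -> x* is a strict local max.

max


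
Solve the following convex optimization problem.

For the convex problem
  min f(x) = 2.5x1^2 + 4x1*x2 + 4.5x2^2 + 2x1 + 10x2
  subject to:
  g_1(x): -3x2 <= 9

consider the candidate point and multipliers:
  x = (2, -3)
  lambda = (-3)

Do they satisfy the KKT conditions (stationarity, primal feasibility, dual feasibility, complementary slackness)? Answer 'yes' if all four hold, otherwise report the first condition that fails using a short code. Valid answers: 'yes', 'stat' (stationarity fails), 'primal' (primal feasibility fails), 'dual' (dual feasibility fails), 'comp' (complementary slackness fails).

Gradient of f: grad f(x) = Q x + c = (0, -9)
Constraint values g_i(x) = a_i^T x - b_i:
  g_1((2, -3)) = 0
Stationarity residual: grad f(x) + sum_i lambda_i a_i = (0, 0)
  -> stationarity OK
Primal feasibility (all g_i <= 0): OK
Dual feasibility (all lambda_i >= 0): FAILS
Complementary slackness (lambda_i * g_i(x) = 0 for all i): OK

Verdict: the first failing condition is dual_feasibility -> dual.

dual


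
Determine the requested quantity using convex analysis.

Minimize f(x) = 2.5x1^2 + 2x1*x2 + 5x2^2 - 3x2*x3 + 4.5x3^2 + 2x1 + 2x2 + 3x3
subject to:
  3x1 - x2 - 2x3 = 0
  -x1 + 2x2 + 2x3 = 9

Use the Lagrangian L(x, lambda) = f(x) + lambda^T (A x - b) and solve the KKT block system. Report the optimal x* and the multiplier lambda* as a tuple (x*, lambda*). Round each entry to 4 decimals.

Form the Lagrangian:
  L(x, lambda) = (1/2) x^T Q x + c^T x + lambda^T (A x - b)
Stationarity (grad_x L = 0): Q x + c + A^T lambda = 0.
Primal feasibility: A x = b.

This gives the KKT block system:
  [ Q   A^T ] [ x     ]   [-c ]
  [ A    0  ] [ lambda ] = [ b ]

Solving the linear system:
  x*      = (2.858, 3.284, 2.645)
  lambda* = (-15.6673, -24.144)
  f(x*)   = 118.7576

x* = (2.858, 3.284, 2.645), lambda* = (-15.6673, -24.144)


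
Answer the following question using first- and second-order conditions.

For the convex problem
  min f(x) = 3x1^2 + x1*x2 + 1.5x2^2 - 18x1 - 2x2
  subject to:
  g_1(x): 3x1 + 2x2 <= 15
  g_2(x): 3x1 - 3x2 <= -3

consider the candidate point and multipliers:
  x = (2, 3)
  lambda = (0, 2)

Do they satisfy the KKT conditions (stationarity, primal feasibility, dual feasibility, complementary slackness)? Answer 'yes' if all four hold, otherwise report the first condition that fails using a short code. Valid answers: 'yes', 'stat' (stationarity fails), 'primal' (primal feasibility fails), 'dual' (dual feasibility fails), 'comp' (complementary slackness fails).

Gradient of f: grad f(x) = Q x + c = (-3, 9)
Constraint values g_i(x) = a_i^T x - b_i:
  g_1((2, 3)) = -3
  g_2((2, 3)) = 0
Stationarity residual: grad f(x) + sum_i lambda_i a_i = (3, 3)
  -> stationarity FAILS
Primal feasibility (all g_i <= 0): OK
Dual feasibility (all lambda_i >= 0): OK
Complementary slackness (lambda_i * g_i(x) = 0 for all i): OK

Verdict: the first failing condition is stationarity -> stat.

stat


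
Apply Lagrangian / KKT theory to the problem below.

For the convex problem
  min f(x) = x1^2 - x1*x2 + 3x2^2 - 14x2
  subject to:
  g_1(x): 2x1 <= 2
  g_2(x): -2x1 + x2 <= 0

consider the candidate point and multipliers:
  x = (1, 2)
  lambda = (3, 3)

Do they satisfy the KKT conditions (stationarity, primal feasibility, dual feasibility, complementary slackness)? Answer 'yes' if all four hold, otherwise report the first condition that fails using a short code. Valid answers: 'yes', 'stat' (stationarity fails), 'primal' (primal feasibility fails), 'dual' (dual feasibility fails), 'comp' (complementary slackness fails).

Gradient of f: grad f(x) = Q x + c = (0, -3)
Constraint values g_i(x) = a_i^T x - b_i:
  g_1((1, 2)) = 0
  g_2((1, 2)) = 0
Stationarity residual: grad f(x) + sum_i lambda_i a_i = (0, 0)
  -> stationarity OK
Primal feasibility (all g_i <= 0): OK
Dual feasibility (all lambda_i >= 0): OK
Complementary slackness (lambda_i * g_i(x) = 0 for all i): OK

Verdict: yes, KKT holds.

yes


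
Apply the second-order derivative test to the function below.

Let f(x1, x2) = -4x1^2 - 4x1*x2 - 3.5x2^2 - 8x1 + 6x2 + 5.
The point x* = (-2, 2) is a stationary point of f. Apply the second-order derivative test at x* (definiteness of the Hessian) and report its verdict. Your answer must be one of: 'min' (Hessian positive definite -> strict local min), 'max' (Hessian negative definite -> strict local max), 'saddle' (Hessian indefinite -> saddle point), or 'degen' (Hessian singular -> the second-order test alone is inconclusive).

Compute the Hessian H = grad^2 f:
  H = [[-8, -4], [-4, -7]]
Verify stationarity: grad f(x*) = H x* + g = (0, 0).
Eigenvalues of H: -11.5311, -3.4689.
Both eigenvalues < 0, so H is negative definite -> x* is a strict local max.

max


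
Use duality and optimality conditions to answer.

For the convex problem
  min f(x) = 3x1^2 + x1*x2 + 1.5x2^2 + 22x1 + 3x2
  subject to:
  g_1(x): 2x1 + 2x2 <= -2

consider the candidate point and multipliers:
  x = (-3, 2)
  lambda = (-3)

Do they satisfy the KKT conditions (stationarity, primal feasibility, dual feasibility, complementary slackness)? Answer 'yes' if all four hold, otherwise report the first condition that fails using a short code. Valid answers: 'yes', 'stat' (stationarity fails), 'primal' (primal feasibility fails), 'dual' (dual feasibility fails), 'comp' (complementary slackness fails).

Gradient of f: grad f(x) = Q x + c = (6, 6)
Constraint values g_i(x) = a_i^T x - b_i:
  g_1((-3, 2)) = 0
Stationarity residual: grad f(x) + sum_i lambda_i a_i = (0, 0)
  -> stationarity OK
Primal feasibility (all g_i <= 0): OK
Dual feasibility (all lambda_i >= 0): FAILS
Complementary slackness (lambda_i * g_i(x) = 0 for all i): OK

Verdict: the first failing condition is dual_feasibility -> dual.

dual


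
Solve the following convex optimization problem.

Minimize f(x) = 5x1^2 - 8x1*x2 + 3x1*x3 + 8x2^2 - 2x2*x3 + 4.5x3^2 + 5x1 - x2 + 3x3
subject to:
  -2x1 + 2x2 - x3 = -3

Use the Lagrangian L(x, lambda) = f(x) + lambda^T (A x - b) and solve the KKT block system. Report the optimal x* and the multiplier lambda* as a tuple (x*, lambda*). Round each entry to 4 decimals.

Form the Lagrangian:
  L(x, lambda) = (1/2) x^T Q x + c^T x + lambda^T (A x - b)
Stationarity (grad_x L = 0): Q x + c + A^T lambda = 0.
Primal feasibility: A x = b.

This gives the KKT block system:
  [ Q   A^T ] [ x     ]   [-c ]
  [ A    0  ] [ lambda ] = [ b ]

Solving the linear system:
  x*      = (0.6529, -0.7, 0.2941)
  lambda* = (9.0059)
  f(x*)   = 15.9324

x* = (0.6529, -0.7, 0.2941), lambda* = (9.0059)


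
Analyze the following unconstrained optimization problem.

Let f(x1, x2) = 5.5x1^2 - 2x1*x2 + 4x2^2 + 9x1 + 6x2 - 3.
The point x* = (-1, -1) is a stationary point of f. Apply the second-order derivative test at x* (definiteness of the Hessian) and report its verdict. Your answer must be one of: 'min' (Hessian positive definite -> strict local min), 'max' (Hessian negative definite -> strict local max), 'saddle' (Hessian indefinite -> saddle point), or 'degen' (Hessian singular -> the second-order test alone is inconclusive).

Compute the Hessian H = grad^2 f:
  H = [[11, -2], [-2, 8]]
Verify stationarity: grad f(x*) = H x* + g = (0, 0).
Eigenvalues of H: 7, 12.
Both eigenvalues > 0, so H is positive definite -> x* is a strict local min.

min


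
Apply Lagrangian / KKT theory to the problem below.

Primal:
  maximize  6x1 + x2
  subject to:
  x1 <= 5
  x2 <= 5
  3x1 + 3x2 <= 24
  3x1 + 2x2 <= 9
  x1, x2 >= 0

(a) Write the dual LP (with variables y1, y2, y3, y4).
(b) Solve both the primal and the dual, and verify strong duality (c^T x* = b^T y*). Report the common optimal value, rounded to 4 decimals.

The standard primal-dual pair for 'max c^T x s.t. A x <= b, x >= 0' is:
  Dual:  min b^T y  s.t.  A^T y >= c,  y >= 0.

So the dual LP is:
  minimize  5y1 + 5y2 + 24y3 + 9y4
  subject to:
    y1 + 3y3 + 3y4 >= 6
    y2 + 3y3 + 2y4 >= 1
    y1, y2, y3, y4 >= 0

Solving the primal: x* = (3, 0).
  primal value c^T x* = 18.
Solving the dual: y* = (0, 0, 0, 2).
  dual value b^T y* = 18.
Strong duality: c^T x* = b^T y*. Confirmed.

18


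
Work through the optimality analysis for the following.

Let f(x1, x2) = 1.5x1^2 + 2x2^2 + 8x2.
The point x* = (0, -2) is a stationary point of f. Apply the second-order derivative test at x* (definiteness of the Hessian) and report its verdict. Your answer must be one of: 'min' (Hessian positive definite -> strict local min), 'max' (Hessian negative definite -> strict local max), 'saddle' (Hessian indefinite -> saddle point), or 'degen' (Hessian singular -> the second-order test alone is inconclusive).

Compute the Hessian H = grad^2 f:
  H = [[3, 0], [0, 4]]
Verify stationarity: grad f(x*) = H x* + g = (0, 0).
Eigenvalues of H: 3, 4.
Both eigenvalues > 0, so H is positive definite -> x* is a strict local min.

min


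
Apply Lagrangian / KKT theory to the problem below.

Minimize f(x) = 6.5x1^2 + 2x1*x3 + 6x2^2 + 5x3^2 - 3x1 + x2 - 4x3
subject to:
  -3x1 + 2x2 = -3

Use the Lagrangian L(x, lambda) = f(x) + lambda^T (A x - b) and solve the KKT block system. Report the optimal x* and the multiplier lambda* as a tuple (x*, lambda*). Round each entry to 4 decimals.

Form the Lagrangian:
  L(x, lambda) = (1/2) x^T Q x + c^T x + lambda^T (A x - b)
Stationarity (grad_x L = 0): Q x + c + A^T lambda = 0.
Primal feasibility: A x = b.

This gives the KKT block system:
  [ Q   A^T ] [ x     ]   [-c ]
  [ A    0  ] [ lambda ] = [ b ]

Solving the linear system:
  x*      = (0.6995, -0.4508, 0.2601)
  lambda* = (2.2045)
  f(x*)   = 1.512

x* = (0.6995, -0.4508, 0.2601), lambda* = (2.2045)


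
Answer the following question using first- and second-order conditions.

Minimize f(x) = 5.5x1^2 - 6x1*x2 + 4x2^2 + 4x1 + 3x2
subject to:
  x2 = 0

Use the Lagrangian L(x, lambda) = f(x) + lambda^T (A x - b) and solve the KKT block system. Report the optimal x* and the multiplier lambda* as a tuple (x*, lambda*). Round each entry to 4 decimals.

Form the Lagrangian:
  L(x, lambda) = (1/2) x^T Q x + c^T x + lambda^T (A x - b)
Stationarity (grad_x L = 0): Q x + c + A^T lambda = 0.
Primal feasibility: A x = b.

This gives the KKT block system:
  [ Q   A^T ] [ x     ]   [-c ]
  [ A    0  ] [ lambda ] = [ b ]

Solving the linear system:
  x*      = (-0.3636, 0)
  lambda* = (-5.1818)
  f(x*)   = -0.7273

x* = (-0.3636, 0), lambda* = (-5.1818)


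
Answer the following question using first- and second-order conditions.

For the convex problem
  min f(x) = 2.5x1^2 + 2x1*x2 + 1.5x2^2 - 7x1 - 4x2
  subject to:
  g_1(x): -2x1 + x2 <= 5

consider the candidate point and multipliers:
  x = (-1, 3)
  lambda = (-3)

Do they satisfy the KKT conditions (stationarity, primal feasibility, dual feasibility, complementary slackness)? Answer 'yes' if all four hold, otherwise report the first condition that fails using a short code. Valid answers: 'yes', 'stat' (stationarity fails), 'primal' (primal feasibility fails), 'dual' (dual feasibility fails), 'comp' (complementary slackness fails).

Gradient of f: grad f(x) = Q x + c = (-6, 3)
Constraint values g_i(x) = a_i^T x - b_i:
  g_1((-1, 3)) = 0
Stationarity residual: grad f(x) + sum_i lambda_i a_i = (0, 0)
  -> stationarity OK
Primal feasibility (all g_i <= 0): OK
Dual feasibility (all lambda_i >= 0): FAILS
Complementary slackness (lambda_i * g_i(x) = 0 for all i): OK

Verdict: the first failing condition is dual_feasibility -> dual.

dual


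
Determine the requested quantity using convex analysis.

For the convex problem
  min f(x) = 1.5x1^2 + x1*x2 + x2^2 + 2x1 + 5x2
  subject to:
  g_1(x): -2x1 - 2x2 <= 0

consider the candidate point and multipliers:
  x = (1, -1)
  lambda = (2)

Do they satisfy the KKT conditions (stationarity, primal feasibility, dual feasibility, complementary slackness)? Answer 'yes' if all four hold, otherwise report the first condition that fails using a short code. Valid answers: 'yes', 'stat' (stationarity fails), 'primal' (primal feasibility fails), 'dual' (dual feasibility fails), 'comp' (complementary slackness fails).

Gradient of f: grad f(x) = Q x + c = (4, 4)
Constraint values g_i(x) = a_i^T x - b_i:
  g_1((1, -1)) = 0
Stationarity residual: grad f(x) + sum_i lambda_i a_i = (0, 0)
  -> stationarity OK
Primal feasibility (all g_i <= 0): OK
Dual feasibility (all lambda_i >= 0): OK
Complementary slackness (lambda_i * g_i(x) = 0 for all i): OK

Verdict: yes, KKT holds.

yes


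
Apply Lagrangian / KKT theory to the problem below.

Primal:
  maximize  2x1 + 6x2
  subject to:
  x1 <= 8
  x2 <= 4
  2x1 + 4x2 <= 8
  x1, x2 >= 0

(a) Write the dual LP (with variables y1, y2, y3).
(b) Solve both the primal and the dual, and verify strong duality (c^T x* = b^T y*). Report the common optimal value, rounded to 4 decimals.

The standard primal-dual pair for 'max c^T x s.t. A x <= b, x >= 0' is:
  Dual:  min b^T y  s.t.  A^T y >= c,  y >= 0.

So the dual LP is:
  minimize  8y1 + 4y2 + 8y3
  subject to:
    y1 + 2y3 >= 2
    y2 + 4y3 >= 6
    y1, y2, y3 >= 0

Solving the primal: x* = (0, 2).
  primal value c^T x* = 12.
Solving the dual: y* = (0, 0, 1.5).
  dual value b^T y* = 12.
Strong duality: c^T x* = b^T y*. Confirmed.

12


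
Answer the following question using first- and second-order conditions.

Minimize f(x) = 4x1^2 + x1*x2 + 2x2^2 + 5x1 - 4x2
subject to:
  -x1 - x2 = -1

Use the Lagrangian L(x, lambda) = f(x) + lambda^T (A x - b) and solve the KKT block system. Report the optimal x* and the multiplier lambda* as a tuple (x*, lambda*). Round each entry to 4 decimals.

Form the Lagrangian:
  L(x, lambda) = (1/2) x^T Q x + c^T x + lambda^T (A x - b)
Stationarity (grad_x L = 0): Q x + c + A^T lambda = 0.
Primal feasibility: A x = b.

This gives the KKT block system:
  [ Q   A^T ] [ x     ]   [-c ]
  [ A    0  ] [ lambda ] = [ b ]

Solving the linear system:
  x*      = (-0.6, 1.6)
  lambda* = (1.8)
  f(x*)   = -3.8

x* = (-0.6, 1.6), lambda* = (1.8)


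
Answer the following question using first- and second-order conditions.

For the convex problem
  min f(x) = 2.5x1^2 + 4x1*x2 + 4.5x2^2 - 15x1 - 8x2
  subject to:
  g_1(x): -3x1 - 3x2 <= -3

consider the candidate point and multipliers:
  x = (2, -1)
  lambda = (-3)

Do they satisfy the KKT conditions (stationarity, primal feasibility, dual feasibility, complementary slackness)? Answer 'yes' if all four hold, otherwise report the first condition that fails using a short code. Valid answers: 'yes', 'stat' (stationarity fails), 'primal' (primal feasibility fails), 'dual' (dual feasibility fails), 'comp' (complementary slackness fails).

Gradient of f: grad f(x) = Q x + c = (-9, -9)
Constraint values g_i(x) = a_i^T x - b_i:
  g_1((2, -1)) = 0
Stationarity residual: grad f(x) + sum_i lambda_i a_i = (0, 0)
  -> stationarity OK
Primal feasibility (all g_i <= 0): OK
Dual feasibility (all lambda_i >= 0): FAILS
Complementary slackness (lambda_i * g_i(x) = 0 for all i): OK

Verdict: the first failing condition is dual_feasibility -> dual.

dual


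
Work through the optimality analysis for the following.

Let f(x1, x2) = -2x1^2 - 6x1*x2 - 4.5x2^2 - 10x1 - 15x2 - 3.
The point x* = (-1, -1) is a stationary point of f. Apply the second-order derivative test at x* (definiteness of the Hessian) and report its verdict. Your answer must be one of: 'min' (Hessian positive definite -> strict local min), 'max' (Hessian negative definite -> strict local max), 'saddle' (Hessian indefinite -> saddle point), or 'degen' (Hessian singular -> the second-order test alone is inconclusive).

Compute the Hessian H = grad^2 f:
  H = [[-4, -6], [-6, -9]]
Verify stationarity: grad f(x*) = H x* + g = (0, 0).
Eigenvalues of H: -13, 0.
H has a zero eigenvalue (singular; negative semidefinite but not definite), so H is neither positive definite, negative definite, nor indefinite. The second-order test alone is inconclusive -> degen.
(Indeed, f is constant along the null direction of H through x*, so x* is not a strict local extremum.)

degen


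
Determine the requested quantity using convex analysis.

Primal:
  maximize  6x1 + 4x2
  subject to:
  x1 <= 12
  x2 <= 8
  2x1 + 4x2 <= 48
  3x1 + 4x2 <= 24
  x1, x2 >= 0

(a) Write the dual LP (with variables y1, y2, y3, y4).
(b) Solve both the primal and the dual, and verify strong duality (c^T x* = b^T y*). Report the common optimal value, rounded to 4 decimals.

The standard primal-dual pair for 'max c^T x s.t. A x <= b, x >= 0' is:
  Dual:  min b^T y  s.t.  A^T y >= c,  y >= 0.

So the dual LP is:
  minimize  12y1 + 8y2 + 48y3 + 24y4
  subject to:
    y1 + 2y3 + 3y4 >= 6
    y2 + 4y3 + 4y4 >= 4
    y1, y2, y3, y4 >= 0

Solving the primal: x* = (8, 0).
  primal value c^T x* = 48.
Solving the dual: y* = (0, 0, 0, 2).
  dual value b^T y* = 48.
Strong duality: c^T x* = b^T y*. Confirmed.

48


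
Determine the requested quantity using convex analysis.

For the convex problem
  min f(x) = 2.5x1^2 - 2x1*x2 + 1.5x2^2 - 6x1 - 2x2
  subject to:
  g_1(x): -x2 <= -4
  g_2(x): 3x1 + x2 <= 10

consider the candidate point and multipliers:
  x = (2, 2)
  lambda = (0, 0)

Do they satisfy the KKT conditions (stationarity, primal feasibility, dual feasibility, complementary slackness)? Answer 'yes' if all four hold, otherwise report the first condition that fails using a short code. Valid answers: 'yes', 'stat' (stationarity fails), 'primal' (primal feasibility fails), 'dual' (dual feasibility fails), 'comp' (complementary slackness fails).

Gradient of f: grad f(x) = Q x + c = (0, 0)
Constraint values g_i(x) = a_i^T x - b_i:
  g_1((2, 2)) = 2
  g_2((2, 2)) = -2
Stationarity residual: grad f(x) + sum_i lambda_i a_i = (0, 0)
  -> stationarity OK
Primal feasibility (all g_i <= 0): FAILS
Dual feasibility (all lambda_i >= 0): OK
Complementary slackness (lambda_i * g_i(x) = 0 for all i): OK

Verdict: the first failing condition is primal_feasibility -> primal.

primal


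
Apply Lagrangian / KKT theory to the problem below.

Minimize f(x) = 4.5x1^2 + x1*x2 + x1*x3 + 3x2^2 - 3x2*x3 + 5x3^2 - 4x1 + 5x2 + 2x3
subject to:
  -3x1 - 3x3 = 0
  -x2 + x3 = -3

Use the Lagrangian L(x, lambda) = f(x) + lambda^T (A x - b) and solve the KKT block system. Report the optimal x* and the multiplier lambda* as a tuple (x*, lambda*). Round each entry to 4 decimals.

Form the Lagrangian:
  L(x, lambda) = (1/2) x^T Q x + c^T x + lambda^T (A x - b)
Stationarity (grad_x L = 0): Q x + c + A^T lambda = 0.
Primal feasibility: A x = b.

This gives the KKT block system:
  [ Q   A^T ] [ x     ]   [-c ]
  [ A    0  ] [ lambda ] = [ b ]

Solving the linear system:
  x*      = (1.1333, 1.8667, -1.1333)
  lambda* = (2.3111, 20.7333)
  f(x*)   = 32.3667

x* = (1.1333, 1.8667, -1.1333), lambda* = (2.3111, 20.7333)


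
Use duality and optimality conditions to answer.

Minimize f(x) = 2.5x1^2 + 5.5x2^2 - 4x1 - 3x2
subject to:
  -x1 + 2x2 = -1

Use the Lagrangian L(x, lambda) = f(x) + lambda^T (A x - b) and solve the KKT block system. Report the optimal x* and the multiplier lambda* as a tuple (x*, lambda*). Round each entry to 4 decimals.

Form the Lagrangian:
  L(x, lambda) = (1/2) x^T Q x + c^T x + lambda^T (A x - b)
Stationarity (grad_x L = 0): Q x + c + A^T lambda = 0.
Primal feasibility: A x = b.

This gives the KKT block system:
  [ Q   A^T ] [ x     ]   [-c ]
  [ A    0  ] [ lambda ] = [ b ]

Solving the linear system:
  x*      = (1.0645, 0.0323)
  lambda* = (1.3226)
  f(x*)   = -1.5161

x* = (1.0645, 0.0323), lambda* = (1.3226)


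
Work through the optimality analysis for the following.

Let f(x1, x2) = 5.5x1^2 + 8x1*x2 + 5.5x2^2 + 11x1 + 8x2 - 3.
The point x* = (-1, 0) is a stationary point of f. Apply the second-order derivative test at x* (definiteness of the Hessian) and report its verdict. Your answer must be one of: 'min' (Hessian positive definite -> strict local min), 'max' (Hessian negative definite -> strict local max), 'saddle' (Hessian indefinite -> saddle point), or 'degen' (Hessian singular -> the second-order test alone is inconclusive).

Compute the Hessian H = grad^2 f:
  H = [[11, 8], [8, 11]]
Verify stationarity: grad f(x*) = H x* + g = (0, 0).
Eigenvalues of H: 3, 19.
Both eigenvalues > 0, so H is positive definite -> x* is a strict local min.

min


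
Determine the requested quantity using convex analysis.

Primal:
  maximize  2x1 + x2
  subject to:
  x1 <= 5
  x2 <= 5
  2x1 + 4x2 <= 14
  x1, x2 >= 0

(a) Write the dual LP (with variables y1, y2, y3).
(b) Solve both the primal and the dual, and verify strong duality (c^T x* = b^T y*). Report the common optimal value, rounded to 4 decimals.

The standard primal-dual pair for 'max c^T x s.t. A x <= b, x >= 0' is:
  Dual:  min b^T y  s.t.  A^T y >= c,  y >= 0.

So the dual LP is:
  minimize  5y1 + 5y2 + 14y3
  subject to:
    y1 + 2y3 >= 2
    y2 + 4y3 >= 1
    y1, y2, y3 >= 0

Solving the primal: x* = (5, 1).
  primal value c^T x* = 11.
Solving the dual: y* = (1.5, 0, 0.25).
  dual value b^T y* = 11.
Strong duality: c^T x* = b^T y*. Confirmed.

11


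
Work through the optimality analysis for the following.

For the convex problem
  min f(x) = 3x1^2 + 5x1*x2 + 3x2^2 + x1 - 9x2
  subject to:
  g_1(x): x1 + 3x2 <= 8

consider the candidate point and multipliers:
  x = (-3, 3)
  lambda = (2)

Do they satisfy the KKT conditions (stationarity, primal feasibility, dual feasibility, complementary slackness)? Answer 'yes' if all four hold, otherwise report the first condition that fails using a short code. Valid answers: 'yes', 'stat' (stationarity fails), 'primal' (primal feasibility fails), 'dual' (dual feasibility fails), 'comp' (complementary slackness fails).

Gradient of f: grad f(x) = Q x + c = (-2, -6)
Constraint values g_i(x) = a_i^T x - b_i:
  g_1((-3, 3)) = -2
Stationarity residual: grad f(x) + sum_i lambda_i a_i = (0, 0)
  -> stationarity OK
Primal feasibility (all g_i <= 0): OK
Dual feasibility (all lambda_i >= 0): OK
Complementary slackness (lambda_i * g_i(x) = 0 for all i): FAILS

Verdict: the first failing condition is complementary_slackness -> comp.

comp


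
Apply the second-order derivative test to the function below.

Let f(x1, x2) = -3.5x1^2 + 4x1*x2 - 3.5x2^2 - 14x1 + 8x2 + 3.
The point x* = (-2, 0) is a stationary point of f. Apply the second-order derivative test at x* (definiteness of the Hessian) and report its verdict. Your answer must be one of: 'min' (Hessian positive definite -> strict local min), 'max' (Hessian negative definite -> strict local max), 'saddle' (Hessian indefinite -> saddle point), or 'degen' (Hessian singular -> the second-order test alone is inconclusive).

Compute the Hessian H = grad^2 f:
  H = [[-7, 4], [4, -7]]
Verify stationarity: grad f(x*) = H x* + g = (0, 0).
Eigenvalues of H: -11, -3.
Both eigenvalues < 0, so H is negative definite -> x* is a strict local max.

max


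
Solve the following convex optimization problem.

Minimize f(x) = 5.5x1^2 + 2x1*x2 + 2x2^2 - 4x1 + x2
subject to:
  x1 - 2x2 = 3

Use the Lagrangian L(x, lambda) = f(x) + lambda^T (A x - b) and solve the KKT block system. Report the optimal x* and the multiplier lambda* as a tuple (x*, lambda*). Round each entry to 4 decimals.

Form the Lagrangian:
  L(x, lambda) = (1/2) x^T Q x + c^T x + lambda^T (A x - b)
Stationarity (grad_x L = 0): Q x + c + A^T lambda = 0.
Primal feasibility: A x = b.

This gives the KKT block system:
  [ Q   A^T ] [ x     ]   [-c ]
  [ A    0  ] [ lambda ] = [ b ]

Solving the linear system:
  x*      = (0.6786, -1.1607)
  lambda* = (-1.1429)
  f(x*)   = -0.2232

x* = (0.6786, -1.1607), lambda* = (-1.1429)


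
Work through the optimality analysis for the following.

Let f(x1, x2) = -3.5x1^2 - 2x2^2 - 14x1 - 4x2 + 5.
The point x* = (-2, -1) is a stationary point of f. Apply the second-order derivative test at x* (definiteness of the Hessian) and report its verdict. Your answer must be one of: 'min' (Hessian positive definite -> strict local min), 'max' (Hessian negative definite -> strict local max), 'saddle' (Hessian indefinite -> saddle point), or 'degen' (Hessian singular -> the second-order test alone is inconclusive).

Compute the Hessian H = grad^2 f:
  H = [[-7, 0], [0, -4]]
Verify stationarity: grad f(x*) = H x* + g = (0, 0).
Eigenvalues of H: -7, -4.
Both eigenvalues < 0, so H is negative definite -> x* is a strict local max.

max


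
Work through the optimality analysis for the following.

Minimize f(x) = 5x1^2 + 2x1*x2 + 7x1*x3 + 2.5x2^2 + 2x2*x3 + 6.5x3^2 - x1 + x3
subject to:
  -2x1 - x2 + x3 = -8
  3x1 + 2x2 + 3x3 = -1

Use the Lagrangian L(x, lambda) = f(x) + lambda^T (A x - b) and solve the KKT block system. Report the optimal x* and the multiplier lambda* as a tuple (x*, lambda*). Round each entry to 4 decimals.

Form the Lagrangian:
  L(x, lambda) = (1/2) x^T Q x + c^T x + lambda^T (A x - b)
Stationarity (grad_x L = 0): Q x + c + A^T lambda = 0.
Primal feasibility: A x = b.

This gives the KKT block system:
  [ Q   A^T ] [ x     ]   [-c ]
  [ A    0  ] [ lambda ] = [ b ]

Solving the linear system:
  x*      = (2.4693, 0.1552, -2.9061)
  lambda* = (7.6149, 3.8563)
  f(x*)   = 29.7002

x* = (2.4693, 0.1552, -2.9061), lambda* = (7.6149, 3.8563)


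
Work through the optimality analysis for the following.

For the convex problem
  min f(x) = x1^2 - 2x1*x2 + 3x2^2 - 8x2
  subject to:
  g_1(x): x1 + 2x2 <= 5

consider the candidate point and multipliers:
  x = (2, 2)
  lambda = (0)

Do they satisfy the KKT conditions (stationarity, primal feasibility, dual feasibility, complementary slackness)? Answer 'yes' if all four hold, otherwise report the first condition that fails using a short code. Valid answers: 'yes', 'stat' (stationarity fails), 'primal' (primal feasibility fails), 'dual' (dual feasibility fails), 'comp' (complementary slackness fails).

Gradient of f: grad f(x) = Q x + c = (0, 0)
Constraint values g_i(x) = a_i^T x - b_i:
  g_1((2, 2)) = 1
Stationarity residual: grad f(x) + sum_i lambda_i a_i = (0, 0)
  -> stationarity OK
Primal feasibility (all g_i <= 0): FAILS
Dual feasibility (all lambda_i >= 0): OK
Complementary slackness (lambda_i * g_i(x) = 0 for all i): OK

Verdict: the first failing condition is primal_feasibility -> primal.

primal


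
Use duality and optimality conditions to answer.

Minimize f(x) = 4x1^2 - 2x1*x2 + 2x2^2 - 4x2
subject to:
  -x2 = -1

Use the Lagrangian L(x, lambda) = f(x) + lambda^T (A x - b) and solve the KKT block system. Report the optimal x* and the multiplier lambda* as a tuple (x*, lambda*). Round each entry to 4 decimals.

Form the Lagrangian:
  L(x, lambda) = (1/2) x^T Q x + c^T x + lambda^T (A x - b)
Stationarity (grad_x L = 0): Q x + c + A^T lambda = 0.
Primal feasibility: A x = b.

This gives the KKT block system:
  [ Q   A^T ] [ x     ]   [-c ]
  [ A    0  ] [ lambda ] = [ b ]

Solving the linear system:
  x*      = (0.25, 1)
  lambda* = (-0.5)
  f(x*)   = -2.25

x* = (0.25, 1), lambda* = (-0.5)


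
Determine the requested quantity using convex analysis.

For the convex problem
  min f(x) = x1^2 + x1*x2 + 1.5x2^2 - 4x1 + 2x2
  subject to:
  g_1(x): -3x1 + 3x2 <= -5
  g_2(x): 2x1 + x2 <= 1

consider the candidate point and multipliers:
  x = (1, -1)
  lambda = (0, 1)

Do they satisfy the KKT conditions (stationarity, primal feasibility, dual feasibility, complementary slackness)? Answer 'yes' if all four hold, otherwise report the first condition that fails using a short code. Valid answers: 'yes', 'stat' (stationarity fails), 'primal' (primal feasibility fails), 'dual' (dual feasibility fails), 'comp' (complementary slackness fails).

Gradient of f: grad f(x) = Q x + c = (-3, 0)
Constraint values g_i(x) = a_i^T x - b_i:
  g_1((1, -1)) = -1
  g_2((1, -1)) = 0
Stationarity residual: grad f(x) + sum_i lambda_i a_i = (-1, 1)
  -> stationarity FAILS
Primal feasibility (all g_i <= 0): OK
Dual feasibility (all lambda_i >= 0): OK
Complementary slackness (lambda_i * g_i(x) = 0 for all i): OK

Verdict: the first failing condition is stationarity -> stat.

stat


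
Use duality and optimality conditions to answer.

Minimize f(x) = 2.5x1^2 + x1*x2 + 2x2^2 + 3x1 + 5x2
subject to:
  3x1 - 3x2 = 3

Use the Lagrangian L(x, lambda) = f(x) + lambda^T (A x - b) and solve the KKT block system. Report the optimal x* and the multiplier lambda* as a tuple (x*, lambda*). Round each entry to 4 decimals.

Form the Lagrangian:
  L(x, lambda) = (1/2) x^T Q x + c^T x + lambda^T (A x - b)
Stationarity (grad_x L = 0): Q x + c + A^T lambda = 0.
Primal feasibility: A x = b.

This gives the KKT block system:
  [ Q   A^T ] [ x     ]   [-c ]
  [ A    0  ] [ lambda ] = [ b ]

Solving the linear system:
  x*      = (-0.2727, -1.2727)
  lambda* = (-0.1212)
  f(x*)   = -3.4091

x* = (-0.2727, -1.2727), lambda* = (-0.1212)


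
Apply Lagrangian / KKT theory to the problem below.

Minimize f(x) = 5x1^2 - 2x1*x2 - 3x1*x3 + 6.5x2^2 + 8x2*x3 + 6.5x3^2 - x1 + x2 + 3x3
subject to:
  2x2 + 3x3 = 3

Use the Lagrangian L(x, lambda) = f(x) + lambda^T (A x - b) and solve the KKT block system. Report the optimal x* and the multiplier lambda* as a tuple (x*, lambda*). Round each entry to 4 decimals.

Form the Lagrangian:
  L(x, lambda) = (1/2) x^T Q x + c^T x + lambda^T (A x - b)
Stationarity (grad_x L = 0): Q x + c + A^T lambda = 0.
Primal feasibility: A x = b.

This gives the KKT block system:
  [ Q   A^T ] [ x     ]   [-c ]
  [ A    0  ] [ lambda ] = [ b ]

Solving the linear system:
  x*      = (0.4, 0.2055, 0.863)
  lambda* = (-4.8877)
  f(x*)   = 8.5288

x* = (0.4, 0.2055, 0.863), lambda* = (-4.8877)


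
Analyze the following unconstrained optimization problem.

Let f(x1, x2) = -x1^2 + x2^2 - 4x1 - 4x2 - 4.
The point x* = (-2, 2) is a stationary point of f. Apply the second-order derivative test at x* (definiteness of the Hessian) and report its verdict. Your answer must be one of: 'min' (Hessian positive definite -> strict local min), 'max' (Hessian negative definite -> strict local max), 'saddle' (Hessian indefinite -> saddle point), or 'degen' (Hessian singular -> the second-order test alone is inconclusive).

Compute the Hessian H = grad^2 f:
  H = [[-2, 0], [0, 2]]
Verify stationarity: grad f(x*) = H x* + g = (0, 0).
Eigenvalues of H: -2, 2.
Eigenvalues have mixed signs, so H is indefinite -> x* is a saddle point.

saddle


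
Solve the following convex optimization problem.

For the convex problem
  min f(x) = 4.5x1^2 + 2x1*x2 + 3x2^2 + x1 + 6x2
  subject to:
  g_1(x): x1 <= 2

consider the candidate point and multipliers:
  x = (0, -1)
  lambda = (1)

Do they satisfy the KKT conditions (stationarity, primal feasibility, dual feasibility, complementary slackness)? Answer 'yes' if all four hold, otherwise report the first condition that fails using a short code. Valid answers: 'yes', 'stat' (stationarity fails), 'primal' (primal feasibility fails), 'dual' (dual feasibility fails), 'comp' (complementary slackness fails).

Gradient of f: grad f(x) = Q x + c = (-1, 0)
Constraint values g_i(x) = a_i^T x - b_i:
  g_1((0, -1)) = -2
Stationarity residual: grad f(x) + sum_i lambda_i a_i = (0, 0)
  -> stationarity OK
Primal feasibility (all g_i <= 0): OK
Dual feasibility (all lambda_i >= 0): OK
Complementary slackness (lambda_i * g_i(x) = 0 for all i): FAILS

Verdict: the first failing condition is complementary_slackness -> comp.

comp


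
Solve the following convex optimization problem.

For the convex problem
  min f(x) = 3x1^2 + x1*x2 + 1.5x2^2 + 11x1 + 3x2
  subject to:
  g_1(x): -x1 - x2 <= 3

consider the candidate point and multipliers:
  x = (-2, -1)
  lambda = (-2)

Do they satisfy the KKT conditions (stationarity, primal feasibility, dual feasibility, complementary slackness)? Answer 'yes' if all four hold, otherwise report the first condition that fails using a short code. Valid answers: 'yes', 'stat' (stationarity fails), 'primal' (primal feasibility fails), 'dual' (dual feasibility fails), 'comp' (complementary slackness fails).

Gradient of f: grad f(x) = Q x + c = (-2, -2)
Constraint values g_i(x) = a_i^T x - b_i:
  g_1((-2, -1)) = 0
Stationarity residual: grad f(x) + sum_i lambda_i a_i = (0, 0)
  -> stationarity OK
Primal feasibility (all g_i <= 0): OK
Dual feasibility (all lambda_i >= 0): FAILS
Complementary slackness (lambda_i * g_i(x) = 0 for all i): OK

Verdict: the first failing condition is dual_feasibility -> dual.

dual


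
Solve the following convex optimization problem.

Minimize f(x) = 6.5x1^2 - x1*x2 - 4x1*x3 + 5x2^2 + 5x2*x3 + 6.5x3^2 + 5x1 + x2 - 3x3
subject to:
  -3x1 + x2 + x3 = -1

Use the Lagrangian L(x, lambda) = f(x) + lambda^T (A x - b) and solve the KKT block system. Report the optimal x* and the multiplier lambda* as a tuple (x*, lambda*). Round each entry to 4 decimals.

Form the Lagrangian:
  L(x, lambda) = (1/2) x^T Q x + c^T x + lambda^T (A x - b)
Stationarity (grad_x L = 0): Q x + c + A^T lambda = 0.
Primal feasibility: A x = b.

This gives the KKT block system:
  [ Q   A^T ] [ x     ]   [-c ]
  [ A    0  ] [ lambda ] = [ b ]

Solving the linear system:
  x*      = (0.2721, -0.4835, 0.2999)
  lambda* = (2.6073)
  f(x*)   = 1.2924

x* = (0.2721, -0.4835, 0.2999), lambda* = (2.6073)


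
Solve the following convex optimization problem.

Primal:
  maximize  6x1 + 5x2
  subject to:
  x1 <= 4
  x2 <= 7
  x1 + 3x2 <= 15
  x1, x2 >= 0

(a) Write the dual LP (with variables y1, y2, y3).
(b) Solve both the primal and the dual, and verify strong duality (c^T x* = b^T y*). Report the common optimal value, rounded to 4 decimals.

The standard primal-dual pair for 'max c^T x s.t. A x <= b, x >= 0' is:
  Dual:  min b^T y  s.t.  A^T y >= c,  y >= 0.

So the dual LP is:
  minimize  4y1 + 7y2 + 15y3
  subject to:
    y1 + y3 >= 6
    y2 + 3y3 >= 5
    y1, y2, y3 >= 0

Solving the primal: x* = (4, 3.6667).
  primal value c^T x* = 42.3333.
Solving the dual: y* = (4.3333, 0, 1.6667).
  dual value b^T y* = 42.3333.
Strong duality: c^T x* = b^T y*. Confirmed.

42.3333


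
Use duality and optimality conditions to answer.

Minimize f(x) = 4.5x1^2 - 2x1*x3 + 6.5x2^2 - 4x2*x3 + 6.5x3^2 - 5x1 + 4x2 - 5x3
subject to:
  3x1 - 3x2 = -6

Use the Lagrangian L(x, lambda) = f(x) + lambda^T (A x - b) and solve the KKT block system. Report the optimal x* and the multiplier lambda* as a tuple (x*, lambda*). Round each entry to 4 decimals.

Form the Lagrangian:
  L(x, lambda) = (1/2) x^T Q x + c^T x + lambda^T (A x - b)
Stationarity (grad_x L = 0): Q x + c + A^T lambda = 0.
Primal feasibility: A x = b.

This gives the KKT block system:
  [ Q   A^T ] [ x     ]   [-c ]
  [ A    0  ] [ lambda ] = [ b ]

Solving the linear system:
  x*      = (-0.988, 1.012, 0.544)
  lambda* = (4.9933)
  f(x*)   = 18.114

x* = (-0.988, 1.012, 0.544), lambda* = (4.9933)


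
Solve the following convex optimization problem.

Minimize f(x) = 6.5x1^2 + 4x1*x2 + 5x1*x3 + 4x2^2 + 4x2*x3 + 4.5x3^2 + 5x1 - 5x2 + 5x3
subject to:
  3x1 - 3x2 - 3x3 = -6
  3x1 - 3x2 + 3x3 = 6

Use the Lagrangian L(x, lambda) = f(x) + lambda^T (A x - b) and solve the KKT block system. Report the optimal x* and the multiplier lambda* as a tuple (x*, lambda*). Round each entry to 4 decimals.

Form the Lagrangian:
  L(x, lambda) = (1/2) x^T Q x + c^T x + lambda^T (A x - b)
Stationarity (grad_x L = 0): Q x + c + A^T lambda = 0.
Primal feasibility: A x = b.

This gives the KKT block system:
  [ Q   A^T ] [ x     ]   [-c ]
  [ A    0  ] [ lambda ] = [ b ]

Solving the linear system:
  x*      = (-0.6207, -0.6207, 2)
  lambda* = (2.1609, -3.6437)
  f(x*)   = 22.4138

x* = (-0.6207, -0.6207, 2), lambda* = (2.1609, -3.6437)


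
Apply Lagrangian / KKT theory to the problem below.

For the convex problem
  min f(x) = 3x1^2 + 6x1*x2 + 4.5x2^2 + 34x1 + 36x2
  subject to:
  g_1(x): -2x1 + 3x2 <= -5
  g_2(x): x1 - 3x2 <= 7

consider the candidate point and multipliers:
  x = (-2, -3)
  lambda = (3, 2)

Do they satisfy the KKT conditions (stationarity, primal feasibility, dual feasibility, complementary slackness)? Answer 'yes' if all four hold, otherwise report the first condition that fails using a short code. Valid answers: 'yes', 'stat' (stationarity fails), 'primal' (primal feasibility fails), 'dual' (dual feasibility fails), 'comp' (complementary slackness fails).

Gradient of f: grad f(x) = Q x + c = (4, -3)
Constraint values g_i(x) = a_i^T x - b_i:
  g_1((-2, -3)) = 0
  g_2((-2, -3)) = 0
Stationarity residual: grad f(x) + sum_i lambda_i a_i = (0, 0)
  -> stationarity OK
Primal feasibility (all g_i <= 0): OK
Dual feasibility (all lambda_i >= 0): OK
Complementary slackness (lambda_i * g_i(x) = 0 for all i): OK

Verdict: yes, KKT holds.

yes


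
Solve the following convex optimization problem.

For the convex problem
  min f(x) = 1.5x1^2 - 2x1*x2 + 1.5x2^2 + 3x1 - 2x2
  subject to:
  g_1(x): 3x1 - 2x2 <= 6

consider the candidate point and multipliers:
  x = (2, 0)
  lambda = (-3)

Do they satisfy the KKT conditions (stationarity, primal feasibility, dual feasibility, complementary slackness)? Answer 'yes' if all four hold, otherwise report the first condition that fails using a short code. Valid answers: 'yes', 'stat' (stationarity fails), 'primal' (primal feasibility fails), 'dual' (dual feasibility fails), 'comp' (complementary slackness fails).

Gradient of f: grad f(x) = Q x + c = (9, -6)
Constraint values g_i(x) = a_i^T x - b_i:
  g_1((2, 0)) = 0
Stationarity residual: grad f(x) + sum_i lambda_i a_i = (0, 0)
  -> stationarity OK
Primal feasibility (all g_i <= 0): OK
Dual feasibility (all lambda_i >= 0): FAILS
Complementary slackness (lambda_i * g_i(x) = 0 for all i): OK

Verdict: the first failing condition is dual_feasibility -> dual.

dual


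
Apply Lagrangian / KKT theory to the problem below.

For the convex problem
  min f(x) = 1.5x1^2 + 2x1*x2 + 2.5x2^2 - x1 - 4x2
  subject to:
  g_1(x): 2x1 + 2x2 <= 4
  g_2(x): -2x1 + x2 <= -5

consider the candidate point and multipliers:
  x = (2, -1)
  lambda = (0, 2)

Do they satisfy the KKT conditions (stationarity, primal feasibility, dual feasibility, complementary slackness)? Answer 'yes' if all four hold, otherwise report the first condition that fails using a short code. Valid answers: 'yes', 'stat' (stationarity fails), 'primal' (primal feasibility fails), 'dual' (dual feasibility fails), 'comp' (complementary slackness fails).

Gradient of f: grad f(x) = Q x + c = (3, -5)
Constraint values g_i(x) = a_i^T x - b_i:
  g_1((2, -1)) = -2
  g_2((2, -1)) = 0
Stationarity residual: grad f(x) + sum_i lambda_i a_i = (-1, -3)
  -> stationarity FAILS
Primal feasibility (all g_i <= 0): OK
Dual feasibility (all lambda_i >= 0): OK
Complementary slackness (lambda_i * g_i(x) = 0 for all i): OK

Verdict: the first failing condition is stationarity -> stat.

stat


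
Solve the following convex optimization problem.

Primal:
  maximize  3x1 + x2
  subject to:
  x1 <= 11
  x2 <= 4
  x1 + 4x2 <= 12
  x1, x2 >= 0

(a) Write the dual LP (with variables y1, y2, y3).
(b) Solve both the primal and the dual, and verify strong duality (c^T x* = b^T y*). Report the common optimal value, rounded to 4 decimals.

The standard primal-dual pair for 'max c^T x s.t. A x <= b, x >= 0' is:
  Dual:  min b^T y  s.t.  A^T y >= c,  y >= 0.

So the dual LP is:
  minimize  11y1 + 4y2 + 12y3
  subject to:
    y1 + y3 >= 3
    y2 + 4y3 >= 1
    y1, y2, y3 >= 0

Solving the primal: x* = (11, 0.25).
  primal value c^T x* = 33.25.
Solving the dual: y* = (2.75, 0, 0.25).
  dual value b^T y* = 33.25.
Strong duality: c^T x* = b^T y*. Confirmed.

33.25
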